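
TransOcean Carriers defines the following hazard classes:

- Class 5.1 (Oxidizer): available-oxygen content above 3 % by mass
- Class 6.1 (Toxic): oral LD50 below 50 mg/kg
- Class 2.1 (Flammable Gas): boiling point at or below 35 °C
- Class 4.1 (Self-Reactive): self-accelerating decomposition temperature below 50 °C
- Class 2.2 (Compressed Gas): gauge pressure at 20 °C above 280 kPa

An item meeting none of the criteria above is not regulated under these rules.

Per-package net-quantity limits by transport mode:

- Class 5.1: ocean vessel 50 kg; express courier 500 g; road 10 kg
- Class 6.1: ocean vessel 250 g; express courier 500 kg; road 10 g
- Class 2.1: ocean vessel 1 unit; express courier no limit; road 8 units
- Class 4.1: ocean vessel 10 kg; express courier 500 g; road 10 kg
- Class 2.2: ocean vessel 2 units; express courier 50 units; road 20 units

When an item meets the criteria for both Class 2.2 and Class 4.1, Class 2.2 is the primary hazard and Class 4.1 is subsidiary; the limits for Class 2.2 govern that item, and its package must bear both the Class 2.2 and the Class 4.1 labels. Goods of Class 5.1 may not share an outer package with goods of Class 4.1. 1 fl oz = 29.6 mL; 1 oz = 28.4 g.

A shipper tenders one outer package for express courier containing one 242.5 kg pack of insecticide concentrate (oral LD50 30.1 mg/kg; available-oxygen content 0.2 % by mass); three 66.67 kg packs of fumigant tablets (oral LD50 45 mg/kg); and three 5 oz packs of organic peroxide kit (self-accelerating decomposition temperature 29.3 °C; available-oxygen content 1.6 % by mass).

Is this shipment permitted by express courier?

Insecticide concentrate: oral LD50 30.1 mg/kg < 50 mg/kg → Class 6.1 (Toxic).
Fumigant tablets: oral LD50 45 mg/kg < 50 mg/kg → Class 6.1 (Toxic).
With self-accelerating decomposition temperature 29.3 °C (< 50 °C), the organic peroxide kit falls in Class 4.1.
Total Class 6.1: 242.5 kg + (three 66.67 kg packs = 200.01 kg) = 442.51 kg.
442.51 kg is within the express courier limit of 500 kg for Class 6.1.
Class 4.1 quantity: three 5 oz packs = 426 g.
That is within the Class 4.1 express courier limit of 500 g.
The segregation rule (Class 5.1 with Class 4.1) does not apply to Class 6.1 with Class 4.1.
Every hazard class is within its express courier limit and no segregation rule is violated.

Yes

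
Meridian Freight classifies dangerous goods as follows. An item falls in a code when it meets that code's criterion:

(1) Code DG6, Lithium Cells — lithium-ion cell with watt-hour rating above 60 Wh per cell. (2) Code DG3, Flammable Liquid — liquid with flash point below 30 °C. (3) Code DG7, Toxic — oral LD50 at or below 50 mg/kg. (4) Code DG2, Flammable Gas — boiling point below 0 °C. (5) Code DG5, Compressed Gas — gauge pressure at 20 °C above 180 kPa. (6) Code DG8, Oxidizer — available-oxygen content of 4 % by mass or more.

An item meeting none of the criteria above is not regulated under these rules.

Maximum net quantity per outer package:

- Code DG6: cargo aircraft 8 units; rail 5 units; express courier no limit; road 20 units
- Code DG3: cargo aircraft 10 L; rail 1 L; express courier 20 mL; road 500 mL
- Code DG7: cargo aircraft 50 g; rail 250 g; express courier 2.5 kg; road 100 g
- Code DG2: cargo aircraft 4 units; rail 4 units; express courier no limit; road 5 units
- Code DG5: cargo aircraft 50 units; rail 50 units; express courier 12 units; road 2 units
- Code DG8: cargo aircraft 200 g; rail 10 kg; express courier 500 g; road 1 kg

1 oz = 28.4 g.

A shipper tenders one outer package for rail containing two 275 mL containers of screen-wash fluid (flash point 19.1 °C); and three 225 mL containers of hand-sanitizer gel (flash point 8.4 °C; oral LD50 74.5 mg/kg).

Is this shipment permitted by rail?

No

Screen-wash fluid: flash point 19.1 °C < 30 °C → Code DG3 (Flammable Liquid).
Flash point 8.4 °C meets the Code DG3 criterion (Flammable Liquid), so the hand-sanitizer gel is Code DG3.
Total Code DG3: (two 275 mL containers = 550 mL) + (three 225 mL containers = 675 mL) = 1.225 L.
1.225 L > 1 L (rail limit, Code DG3) — over the limit.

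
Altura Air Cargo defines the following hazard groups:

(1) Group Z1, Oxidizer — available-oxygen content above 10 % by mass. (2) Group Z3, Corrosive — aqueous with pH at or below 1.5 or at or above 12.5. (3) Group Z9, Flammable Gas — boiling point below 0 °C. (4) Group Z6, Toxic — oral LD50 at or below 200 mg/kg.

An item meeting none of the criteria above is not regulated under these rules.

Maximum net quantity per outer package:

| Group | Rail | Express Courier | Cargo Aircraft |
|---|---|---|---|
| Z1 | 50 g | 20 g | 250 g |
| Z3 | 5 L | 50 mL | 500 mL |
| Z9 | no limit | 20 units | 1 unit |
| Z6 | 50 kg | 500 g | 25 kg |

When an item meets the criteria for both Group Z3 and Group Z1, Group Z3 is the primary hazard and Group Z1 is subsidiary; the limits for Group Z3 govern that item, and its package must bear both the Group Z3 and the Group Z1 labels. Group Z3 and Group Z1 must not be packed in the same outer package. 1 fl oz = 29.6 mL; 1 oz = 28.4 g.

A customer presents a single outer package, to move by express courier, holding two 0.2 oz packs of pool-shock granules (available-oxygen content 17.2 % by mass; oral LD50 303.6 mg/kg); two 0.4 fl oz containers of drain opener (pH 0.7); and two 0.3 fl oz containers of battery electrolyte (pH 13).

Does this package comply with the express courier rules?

No

Pool-shock granules: available-oxygen content 17.2 % by mass > 10 % by mass → Group Z1 (Oxidizer).
Drain opener: pH 0.7 ≤ 1.5 → Group Z3 (Corrosive).
pH 13 meets the Group Z3 criterion (Corrosive), so the battery electrolyte is Group Z3.
Total Group Z3: (two 0.4 fl oz containers = 23.68 mL) + (two 0.3 fl oz containers = 17.76 mL) = 41.44 mL.
41.44 mL is within the express courier limit of 50 mL for Group Z3.
Group Z1 quantity: two 0.2 oz packs = 11.36 g.
11.36 g is within the express courier limit of 20 g for Group Z1.
Group Z3 and Group Z1 may not share an outer package.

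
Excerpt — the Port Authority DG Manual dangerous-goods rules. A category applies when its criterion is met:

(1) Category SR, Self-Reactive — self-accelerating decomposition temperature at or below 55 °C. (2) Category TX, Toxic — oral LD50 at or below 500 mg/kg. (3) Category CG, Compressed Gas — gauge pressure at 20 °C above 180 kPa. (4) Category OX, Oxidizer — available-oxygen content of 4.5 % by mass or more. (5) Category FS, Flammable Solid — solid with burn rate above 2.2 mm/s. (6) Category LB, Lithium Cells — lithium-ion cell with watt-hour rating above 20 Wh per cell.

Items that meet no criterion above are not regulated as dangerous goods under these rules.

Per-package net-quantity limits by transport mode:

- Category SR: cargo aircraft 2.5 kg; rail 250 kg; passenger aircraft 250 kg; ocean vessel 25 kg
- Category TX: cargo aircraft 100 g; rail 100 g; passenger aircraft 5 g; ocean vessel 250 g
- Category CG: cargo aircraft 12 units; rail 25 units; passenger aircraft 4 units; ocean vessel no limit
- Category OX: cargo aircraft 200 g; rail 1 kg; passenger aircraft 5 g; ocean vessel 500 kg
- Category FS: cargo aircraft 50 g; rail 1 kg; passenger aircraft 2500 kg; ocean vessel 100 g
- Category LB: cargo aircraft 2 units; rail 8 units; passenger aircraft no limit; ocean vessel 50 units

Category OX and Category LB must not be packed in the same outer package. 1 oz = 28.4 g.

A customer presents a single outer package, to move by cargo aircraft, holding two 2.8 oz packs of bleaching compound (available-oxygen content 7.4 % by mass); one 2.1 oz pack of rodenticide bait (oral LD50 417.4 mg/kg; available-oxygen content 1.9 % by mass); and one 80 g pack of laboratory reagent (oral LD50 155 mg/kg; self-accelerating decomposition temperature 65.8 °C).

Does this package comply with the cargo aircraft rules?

Bleaching compound: available-oxygen content 7.4 % by mass ≥ 4.5 % by mass → Category OX (Oxidizer).
The rodenticide bait has oral LD50 417.4 mg/kg, which is ≤ 500 mg/kg, so it is Category TX (Toxic).
With oral LD50 155 mg/kg (≤ 500 mg/kg), the laboratory reagent falls in Category TX.
Total Category TX: (one 2.1 oz pack = 59.64 g) + 80 g = 139.64 g.
139.64 g > 100 g (cargo aircraft limit, Category TX) — over the limit.
Category OX quantity: two 2.8 oz packs = 159.04 g.
That is within the Category OX cargo aircraft limit of 200 g.
The segregation rule (Category OX with Category LB) does not apply to Category TX with Category OX.

No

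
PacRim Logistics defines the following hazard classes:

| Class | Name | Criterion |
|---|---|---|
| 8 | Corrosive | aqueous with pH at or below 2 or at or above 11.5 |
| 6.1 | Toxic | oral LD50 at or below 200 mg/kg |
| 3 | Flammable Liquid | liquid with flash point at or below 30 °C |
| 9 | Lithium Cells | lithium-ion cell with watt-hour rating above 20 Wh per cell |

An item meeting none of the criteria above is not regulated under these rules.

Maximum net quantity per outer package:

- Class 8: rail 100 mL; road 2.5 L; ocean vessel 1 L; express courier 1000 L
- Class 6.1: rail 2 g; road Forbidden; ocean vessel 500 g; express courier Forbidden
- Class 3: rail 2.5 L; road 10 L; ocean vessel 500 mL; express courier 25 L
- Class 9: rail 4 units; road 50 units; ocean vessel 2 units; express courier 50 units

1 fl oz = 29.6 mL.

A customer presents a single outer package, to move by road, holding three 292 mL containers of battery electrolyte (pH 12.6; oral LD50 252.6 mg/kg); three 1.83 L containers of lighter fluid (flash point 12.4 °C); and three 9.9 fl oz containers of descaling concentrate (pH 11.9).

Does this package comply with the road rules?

With pH 12.6 (≥ 11.5), the battery electrolyte falls in Class 8.
With flash point 12.4 °C (≤ 30 °C), the lighter fluid falls in Class 3.
The descaling concentrate has pH 11.9, which is ≥ 11.5, so it is Class 8 (Corrosive).
Class 3 quantity: three 1.83 L containers = 5.49 L.
5.49 L is within the road limit of 10 L for Class 3.
Class 8 net quantity: (three 292 mL containers = 876 mL) + (three 9.9 fl oz containers = 879.12 mL) = 1755.12 mL.
1755.12 mL ≤ 2.5 L (road limit, Class 8) — within limit.
Every hazard class is within its road limit and no segregation rule is violated.

Yes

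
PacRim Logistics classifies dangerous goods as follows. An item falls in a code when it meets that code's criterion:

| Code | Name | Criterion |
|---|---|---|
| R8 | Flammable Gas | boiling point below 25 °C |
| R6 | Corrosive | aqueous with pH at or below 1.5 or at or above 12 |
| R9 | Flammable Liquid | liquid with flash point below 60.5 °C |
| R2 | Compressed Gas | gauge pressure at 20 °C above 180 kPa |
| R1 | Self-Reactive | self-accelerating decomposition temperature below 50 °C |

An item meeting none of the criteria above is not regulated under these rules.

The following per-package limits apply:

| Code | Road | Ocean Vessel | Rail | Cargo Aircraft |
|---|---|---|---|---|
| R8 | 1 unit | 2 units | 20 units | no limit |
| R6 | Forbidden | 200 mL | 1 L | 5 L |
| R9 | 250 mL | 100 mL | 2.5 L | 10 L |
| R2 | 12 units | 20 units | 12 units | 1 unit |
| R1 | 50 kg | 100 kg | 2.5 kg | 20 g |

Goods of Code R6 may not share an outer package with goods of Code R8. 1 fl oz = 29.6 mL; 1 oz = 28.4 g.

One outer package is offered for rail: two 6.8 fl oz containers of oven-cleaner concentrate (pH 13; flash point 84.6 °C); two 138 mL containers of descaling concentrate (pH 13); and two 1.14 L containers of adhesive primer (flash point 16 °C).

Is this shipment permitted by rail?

pH 13 meets the Code R6 criterion (Corrosive), so the oven-cleaner concentrate is Code R6.
With pH 13 (≥ 12), the descaling concentrate falls in Code R6.
Flash point 16 °C meets the Code R9 criterion (Flammable Liquid), so the adhesive primer is Code R9.
Total Code R6: (two 6.8 fl oz containers = 402.56 mL) + (two 138 mL containers = 276 mL) = 678.56 mL.
678.56 mL is within the rail limit of 1 L for Code R6.
Code R9 quantity: two 1.14 L containers = 2.28 L.
2.28 L is within the rail limit of 2.5 L for Code R9.
The segregation rule (Code R6 with Code R8) does not apply to Code R6 with Code R9.
Every hazard code is within its rail limit and no segregation rule is violated.

Yes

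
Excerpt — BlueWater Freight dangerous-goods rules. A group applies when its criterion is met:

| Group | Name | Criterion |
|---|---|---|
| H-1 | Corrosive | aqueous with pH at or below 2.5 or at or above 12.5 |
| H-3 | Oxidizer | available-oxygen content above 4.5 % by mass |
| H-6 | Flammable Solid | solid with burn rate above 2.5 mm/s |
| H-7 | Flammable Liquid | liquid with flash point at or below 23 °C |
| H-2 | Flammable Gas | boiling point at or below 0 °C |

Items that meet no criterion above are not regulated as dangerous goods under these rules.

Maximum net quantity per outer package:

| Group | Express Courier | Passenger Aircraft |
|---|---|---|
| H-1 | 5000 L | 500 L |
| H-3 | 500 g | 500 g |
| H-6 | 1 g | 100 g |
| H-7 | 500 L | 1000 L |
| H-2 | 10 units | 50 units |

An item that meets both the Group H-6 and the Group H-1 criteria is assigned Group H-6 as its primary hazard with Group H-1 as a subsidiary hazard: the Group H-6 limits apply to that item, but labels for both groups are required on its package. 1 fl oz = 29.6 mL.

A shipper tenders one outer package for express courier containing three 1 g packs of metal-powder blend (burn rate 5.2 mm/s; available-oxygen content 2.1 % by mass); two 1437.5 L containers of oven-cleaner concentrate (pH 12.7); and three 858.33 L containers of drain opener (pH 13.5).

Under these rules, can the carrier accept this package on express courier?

The metal-powder blend has burn rate 5.2 mm/s, which is > 2.5 mm/s, so it is Group H-6 (Flammable Solid).
pH 12.7 meets the Group H-1 criterion (Corrosive), so the oven-cleaner concentrate is Group H-1.
pH 13.5 meets the Group H-1 criterion (Corrosive), so the drain opener is Group H-1.
Group H-6 quantity: three 1 g packs = 3 g.
3 g > 1 g (express courier limit, Group H-6) — over the limit.
Total Group H-1: (two 1437.5 L containers = 2875 L) + (three 858.33 L containers = 2574.99 L) = 5449.99 L.
That exceeds the Group H-1 express courier limit of 5000 L.

No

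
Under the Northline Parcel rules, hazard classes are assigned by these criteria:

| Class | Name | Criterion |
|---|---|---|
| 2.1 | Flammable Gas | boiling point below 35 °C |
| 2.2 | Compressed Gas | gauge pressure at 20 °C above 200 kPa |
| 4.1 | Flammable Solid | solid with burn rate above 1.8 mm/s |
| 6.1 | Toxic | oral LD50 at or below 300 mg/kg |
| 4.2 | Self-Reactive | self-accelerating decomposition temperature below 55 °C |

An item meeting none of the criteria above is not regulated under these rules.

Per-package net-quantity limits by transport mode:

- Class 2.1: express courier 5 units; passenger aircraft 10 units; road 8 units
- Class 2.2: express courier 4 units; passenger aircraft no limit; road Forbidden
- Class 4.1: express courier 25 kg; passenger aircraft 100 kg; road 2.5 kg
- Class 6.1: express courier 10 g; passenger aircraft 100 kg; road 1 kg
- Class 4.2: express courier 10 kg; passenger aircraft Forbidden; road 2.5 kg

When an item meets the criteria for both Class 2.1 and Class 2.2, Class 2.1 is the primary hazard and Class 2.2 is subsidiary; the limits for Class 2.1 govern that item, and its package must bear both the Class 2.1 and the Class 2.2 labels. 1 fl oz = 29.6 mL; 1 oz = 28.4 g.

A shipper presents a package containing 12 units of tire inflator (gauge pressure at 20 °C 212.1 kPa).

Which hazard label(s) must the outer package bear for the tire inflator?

With gauge pressure at 20 °C 212.1 kPa (> 200 kPa), the tire inflator falls in Class 2.2.
Only the Class 2.2 label is required.

Class 2.2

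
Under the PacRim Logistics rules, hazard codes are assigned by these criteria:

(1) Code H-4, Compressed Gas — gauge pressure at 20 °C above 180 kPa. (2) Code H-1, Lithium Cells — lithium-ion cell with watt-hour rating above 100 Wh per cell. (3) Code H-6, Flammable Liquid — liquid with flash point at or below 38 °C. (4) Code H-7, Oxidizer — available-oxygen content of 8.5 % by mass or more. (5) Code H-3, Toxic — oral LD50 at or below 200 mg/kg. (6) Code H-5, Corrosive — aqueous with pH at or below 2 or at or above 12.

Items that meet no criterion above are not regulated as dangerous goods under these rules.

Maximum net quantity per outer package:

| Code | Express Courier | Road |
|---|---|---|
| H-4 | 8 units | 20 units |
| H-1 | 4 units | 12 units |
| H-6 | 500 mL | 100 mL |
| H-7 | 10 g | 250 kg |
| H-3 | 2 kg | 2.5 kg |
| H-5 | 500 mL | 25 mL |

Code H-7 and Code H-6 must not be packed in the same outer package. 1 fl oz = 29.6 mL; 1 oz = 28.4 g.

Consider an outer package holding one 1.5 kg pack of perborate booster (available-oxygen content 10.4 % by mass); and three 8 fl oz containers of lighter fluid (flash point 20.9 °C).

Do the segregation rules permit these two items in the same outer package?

Available-oxygen content 10.4 % by mass meets the Code H-7 criterion (Oxidizer), so the perborate booster is Code H-7.
Lighter fluid: flash point 20.9 °C ≤ 38 °C → Code H-6 (Flammable Liquid).
Code H-7 and Code H-6 may not share an outer package.

No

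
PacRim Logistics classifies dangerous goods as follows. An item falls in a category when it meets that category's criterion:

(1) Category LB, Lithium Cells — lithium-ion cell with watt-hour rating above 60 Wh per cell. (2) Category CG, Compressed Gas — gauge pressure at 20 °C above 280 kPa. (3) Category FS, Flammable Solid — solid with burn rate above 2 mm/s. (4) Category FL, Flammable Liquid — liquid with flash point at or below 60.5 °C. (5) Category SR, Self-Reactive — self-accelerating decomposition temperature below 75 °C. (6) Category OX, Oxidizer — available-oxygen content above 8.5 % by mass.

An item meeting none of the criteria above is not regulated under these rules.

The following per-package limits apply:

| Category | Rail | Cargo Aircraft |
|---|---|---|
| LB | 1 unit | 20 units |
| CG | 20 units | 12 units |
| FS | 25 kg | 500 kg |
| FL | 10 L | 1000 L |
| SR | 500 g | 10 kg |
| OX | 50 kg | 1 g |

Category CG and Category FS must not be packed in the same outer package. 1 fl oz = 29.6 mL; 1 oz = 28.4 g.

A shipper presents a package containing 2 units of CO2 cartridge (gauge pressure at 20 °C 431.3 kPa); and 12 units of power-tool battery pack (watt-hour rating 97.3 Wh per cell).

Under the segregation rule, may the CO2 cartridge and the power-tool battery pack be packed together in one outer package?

Yes

The CO2 cartridge has gauge pressure at 20 °C 431.3 kPa, which is > 280 kPa, so it is Category CG (Compressed Gas).
The power-tool battery pack has watt-hour rating 97.3 Wh per cell, which is > 60 Wh per cell, so it is Category LB (Lithium Cells).
No segregation rule bars Category CG with Category LB.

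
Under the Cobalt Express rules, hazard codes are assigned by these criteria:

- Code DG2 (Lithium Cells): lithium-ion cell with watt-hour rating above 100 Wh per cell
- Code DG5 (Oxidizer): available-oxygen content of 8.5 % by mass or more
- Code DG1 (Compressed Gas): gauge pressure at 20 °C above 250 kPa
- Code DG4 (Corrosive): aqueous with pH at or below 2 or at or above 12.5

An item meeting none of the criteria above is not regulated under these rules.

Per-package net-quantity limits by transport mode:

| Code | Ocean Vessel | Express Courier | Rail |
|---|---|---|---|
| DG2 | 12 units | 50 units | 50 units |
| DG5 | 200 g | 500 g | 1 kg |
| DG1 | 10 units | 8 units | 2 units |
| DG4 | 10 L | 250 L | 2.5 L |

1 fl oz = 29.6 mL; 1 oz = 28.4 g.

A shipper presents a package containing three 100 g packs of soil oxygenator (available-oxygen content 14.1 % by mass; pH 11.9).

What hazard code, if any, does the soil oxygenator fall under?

Soil oxygenator: available-oxygen content 14.1 % by mass ≥ 8.5 % by mass → Code DG5 (Oxidizer).

Code DG5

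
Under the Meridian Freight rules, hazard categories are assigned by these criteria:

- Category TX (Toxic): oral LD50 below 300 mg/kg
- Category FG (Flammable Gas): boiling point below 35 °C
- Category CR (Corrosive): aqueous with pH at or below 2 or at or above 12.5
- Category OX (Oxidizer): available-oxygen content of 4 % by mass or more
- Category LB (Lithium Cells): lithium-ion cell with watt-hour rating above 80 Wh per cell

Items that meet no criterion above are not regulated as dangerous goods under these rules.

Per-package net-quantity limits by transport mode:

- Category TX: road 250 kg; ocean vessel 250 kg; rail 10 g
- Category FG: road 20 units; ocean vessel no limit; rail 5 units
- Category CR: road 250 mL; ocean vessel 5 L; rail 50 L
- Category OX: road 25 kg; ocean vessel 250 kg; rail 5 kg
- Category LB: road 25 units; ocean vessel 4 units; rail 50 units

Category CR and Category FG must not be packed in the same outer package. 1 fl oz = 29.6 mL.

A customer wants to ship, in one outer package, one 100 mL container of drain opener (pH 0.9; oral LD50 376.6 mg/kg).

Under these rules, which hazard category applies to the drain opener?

Drain opener: pH 0.9 ≤ 2 → Category CR (Corrosive).

Category CR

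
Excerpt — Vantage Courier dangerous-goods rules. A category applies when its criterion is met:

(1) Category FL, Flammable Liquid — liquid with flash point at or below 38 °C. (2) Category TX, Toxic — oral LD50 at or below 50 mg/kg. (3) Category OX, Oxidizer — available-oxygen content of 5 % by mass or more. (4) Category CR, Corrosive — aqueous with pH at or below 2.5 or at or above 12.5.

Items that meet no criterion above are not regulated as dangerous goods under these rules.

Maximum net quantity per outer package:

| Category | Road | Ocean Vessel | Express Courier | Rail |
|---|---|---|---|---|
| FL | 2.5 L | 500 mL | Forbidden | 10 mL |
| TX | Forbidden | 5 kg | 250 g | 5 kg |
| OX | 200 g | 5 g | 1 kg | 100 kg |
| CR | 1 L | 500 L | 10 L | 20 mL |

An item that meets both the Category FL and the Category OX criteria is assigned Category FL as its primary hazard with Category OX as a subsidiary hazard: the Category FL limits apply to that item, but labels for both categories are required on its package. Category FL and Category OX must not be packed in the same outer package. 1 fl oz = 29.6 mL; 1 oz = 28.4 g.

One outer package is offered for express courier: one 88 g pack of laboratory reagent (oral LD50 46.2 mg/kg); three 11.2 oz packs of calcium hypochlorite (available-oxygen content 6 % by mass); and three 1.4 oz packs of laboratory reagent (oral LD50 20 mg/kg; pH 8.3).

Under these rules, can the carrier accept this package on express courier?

Laboratory reagent: oral LD50 46.2 mg/kg ≤ 50 mg/kg → Category TX (Toxic).
The calcium hypochlorite has available-oxygen content 6 % by mass, which is ≥ 5 % by mass, so it is Category OX (Oxidizer).
With oral LD50 20 mg/kg (≤ 50 mg/kg), the laboratory reagent falls in Category TX.
Category TX net quantity: 88 g + (three 1.4 oz packs = 119.28 g) = 207.28 g.
207.28 g is within the express courier limit of 250 g for Category TX.
Category OX quantity: three 11.2 oz packs = 954.24 g.
954.24 g is within the express courier limit of 1 kg for Category OX.
The segregation rule (Category FL with Category OX) does not apply to Category TX with Category OX.
Every hazard category is within its express courier limit and no segregation rule is violated.

Yes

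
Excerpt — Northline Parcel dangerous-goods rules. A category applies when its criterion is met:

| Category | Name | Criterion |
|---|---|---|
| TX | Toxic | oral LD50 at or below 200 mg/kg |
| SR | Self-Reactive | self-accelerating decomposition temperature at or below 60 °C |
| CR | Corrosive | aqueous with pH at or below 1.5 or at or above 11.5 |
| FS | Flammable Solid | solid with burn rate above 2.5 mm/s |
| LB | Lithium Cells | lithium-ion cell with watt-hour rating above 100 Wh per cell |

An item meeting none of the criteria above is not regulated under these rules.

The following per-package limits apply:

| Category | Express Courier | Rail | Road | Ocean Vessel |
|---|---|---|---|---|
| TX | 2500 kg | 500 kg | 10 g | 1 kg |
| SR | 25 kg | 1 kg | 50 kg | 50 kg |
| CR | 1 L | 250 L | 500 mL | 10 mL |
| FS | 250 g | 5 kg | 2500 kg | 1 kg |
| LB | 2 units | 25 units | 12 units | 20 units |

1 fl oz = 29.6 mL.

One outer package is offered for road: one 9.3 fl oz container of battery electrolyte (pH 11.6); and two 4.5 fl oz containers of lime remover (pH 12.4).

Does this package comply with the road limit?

No

With pH 11.6 (≥ 11.5), the battery electrolyte falls in Category CR.
With pH 12.4 (≥ 11.5), the lime remover falls in Category CR.
Category CR net quantity: (one 9.3 fl oz container = 275.28 mL) + (two 4.5 fl oz containers = 266.4 mL) = 541.68 mL.
541.68 mL exceeds the road limit of 500 mL for Category CR.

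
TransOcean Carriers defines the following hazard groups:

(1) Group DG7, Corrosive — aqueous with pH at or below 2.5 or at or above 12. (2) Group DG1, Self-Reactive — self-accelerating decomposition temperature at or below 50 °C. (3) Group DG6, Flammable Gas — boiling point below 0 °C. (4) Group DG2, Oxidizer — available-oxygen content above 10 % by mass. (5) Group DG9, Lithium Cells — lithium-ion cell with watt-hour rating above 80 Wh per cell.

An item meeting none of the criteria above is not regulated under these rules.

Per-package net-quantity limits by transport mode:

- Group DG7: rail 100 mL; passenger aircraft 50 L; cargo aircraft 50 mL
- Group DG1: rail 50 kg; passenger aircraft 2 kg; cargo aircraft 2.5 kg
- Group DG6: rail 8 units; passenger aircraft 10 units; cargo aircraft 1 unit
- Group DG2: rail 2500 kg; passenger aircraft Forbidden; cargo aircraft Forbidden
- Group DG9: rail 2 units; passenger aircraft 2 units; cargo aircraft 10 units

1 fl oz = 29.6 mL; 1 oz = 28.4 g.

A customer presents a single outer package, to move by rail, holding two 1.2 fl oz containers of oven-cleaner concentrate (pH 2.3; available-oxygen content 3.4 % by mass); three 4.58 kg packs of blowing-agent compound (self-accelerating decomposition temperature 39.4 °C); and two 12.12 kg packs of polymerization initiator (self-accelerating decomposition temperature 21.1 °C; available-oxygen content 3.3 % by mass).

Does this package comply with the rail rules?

The oven-cleaner concentrate has pH 2.3, which is ≤ 2.5, so it is Group DG7 (Corrosive).
The blowing-agent compound has self-accelerating decomposition temperature 39.4 °C, which is ≤ 50 °C, so it is Group DG1 (Self-Reactive).
With self-accelerating decomposition temperature 21.1 °C (≤ 50 °C), the polymerization initiator falls in Group DG1.
Group DG7 quantity: two 1.2 fl oz containers = 71.04 mL.
That is within the Group DG7 rail limit of 100 mL.
Total Group DG1: (three 4.58 kg packs = 13.74 kg) + (two 12.12 kg packs = 24.24 kg) = 37.98 kg.
37.98 kg is within the rail limit of 50 kg for Group DG1.
Every hazard group is within its rail limit and no segregation rule is violated.

Yes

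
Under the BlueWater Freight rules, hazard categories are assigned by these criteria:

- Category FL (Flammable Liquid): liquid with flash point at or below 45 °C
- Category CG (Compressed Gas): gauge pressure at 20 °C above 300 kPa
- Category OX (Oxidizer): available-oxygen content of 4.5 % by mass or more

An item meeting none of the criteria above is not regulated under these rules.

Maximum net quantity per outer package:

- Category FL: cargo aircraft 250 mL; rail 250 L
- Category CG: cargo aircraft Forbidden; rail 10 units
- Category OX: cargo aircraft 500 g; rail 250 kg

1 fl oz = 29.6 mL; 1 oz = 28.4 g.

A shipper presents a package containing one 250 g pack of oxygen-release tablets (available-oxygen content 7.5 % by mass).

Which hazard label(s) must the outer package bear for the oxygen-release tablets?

Category OX

Oxygen-release tablets: available-oxygen content 7.5 % by mass ≥ 4.5 % by mass → Category OX (Oxidizer).
Only the Category OX label is required.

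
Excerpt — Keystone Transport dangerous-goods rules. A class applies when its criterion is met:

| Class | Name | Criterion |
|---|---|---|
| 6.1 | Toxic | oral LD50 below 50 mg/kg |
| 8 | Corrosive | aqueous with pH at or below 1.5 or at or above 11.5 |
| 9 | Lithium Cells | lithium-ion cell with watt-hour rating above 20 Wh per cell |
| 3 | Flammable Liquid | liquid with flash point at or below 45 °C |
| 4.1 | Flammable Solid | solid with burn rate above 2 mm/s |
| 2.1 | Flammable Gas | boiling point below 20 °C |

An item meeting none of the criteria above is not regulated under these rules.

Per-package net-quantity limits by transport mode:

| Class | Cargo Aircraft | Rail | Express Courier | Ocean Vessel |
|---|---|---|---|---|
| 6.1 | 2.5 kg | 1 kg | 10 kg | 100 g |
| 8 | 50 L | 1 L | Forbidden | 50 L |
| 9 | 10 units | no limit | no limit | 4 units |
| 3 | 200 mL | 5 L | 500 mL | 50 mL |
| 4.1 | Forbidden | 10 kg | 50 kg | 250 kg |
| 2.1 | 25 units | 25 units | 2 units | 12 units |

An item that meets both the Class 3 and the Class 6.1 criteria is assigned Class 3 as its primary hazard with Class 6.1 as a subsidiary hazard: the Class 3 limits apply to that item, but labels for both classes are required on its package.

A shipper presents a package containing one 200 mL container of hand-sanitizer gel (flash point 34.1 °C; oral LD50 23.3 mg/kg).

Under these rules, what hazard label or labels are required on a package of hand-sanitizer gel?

Class 3 and 6.1

Hand-sanitizer gel: flash point 34.1 °C ≤ 45 °C → Class 3 (Flammable Liquid).
Hand-sanitizer gel: oral LD50 23.3 mg/kg < 50 mg/kg → Class 6.1 (Toxic).
By the precedence rule Class 3 is primary and Class 6.1 is subsidiary, and that rule requires both labels on the package.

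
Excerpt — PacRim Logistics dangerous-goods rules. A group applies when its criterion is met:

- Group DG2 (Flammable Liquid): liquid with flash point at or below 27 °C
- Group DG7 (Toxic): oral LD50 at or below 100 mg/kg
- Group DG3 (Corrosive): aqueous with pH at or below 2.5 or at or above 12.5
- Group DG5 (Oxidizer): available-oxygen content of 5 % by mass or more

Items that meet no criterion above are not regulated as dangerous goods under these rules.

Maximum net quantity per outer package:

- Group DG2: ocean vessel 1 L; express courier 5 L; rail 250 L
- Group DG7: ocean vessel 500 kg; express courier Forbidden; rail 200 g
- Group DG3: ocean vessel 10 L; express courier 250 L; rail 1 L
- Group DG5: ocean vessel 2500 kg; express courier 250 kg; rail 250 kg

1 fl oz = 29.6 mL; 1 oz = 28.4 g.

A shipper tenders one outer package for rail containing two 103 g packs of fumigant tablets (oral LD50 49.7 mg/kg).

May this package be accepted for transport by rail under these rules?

No

Fumigant tablets: oral LD50 49.7 mg/kg ≤ 100 mg/kg → Group DG7 (Toxic).
Group DG7 quantity: two 103 g packs = 206 g.
206 g > 200 g (rail limit, Group DG7) — over the limit.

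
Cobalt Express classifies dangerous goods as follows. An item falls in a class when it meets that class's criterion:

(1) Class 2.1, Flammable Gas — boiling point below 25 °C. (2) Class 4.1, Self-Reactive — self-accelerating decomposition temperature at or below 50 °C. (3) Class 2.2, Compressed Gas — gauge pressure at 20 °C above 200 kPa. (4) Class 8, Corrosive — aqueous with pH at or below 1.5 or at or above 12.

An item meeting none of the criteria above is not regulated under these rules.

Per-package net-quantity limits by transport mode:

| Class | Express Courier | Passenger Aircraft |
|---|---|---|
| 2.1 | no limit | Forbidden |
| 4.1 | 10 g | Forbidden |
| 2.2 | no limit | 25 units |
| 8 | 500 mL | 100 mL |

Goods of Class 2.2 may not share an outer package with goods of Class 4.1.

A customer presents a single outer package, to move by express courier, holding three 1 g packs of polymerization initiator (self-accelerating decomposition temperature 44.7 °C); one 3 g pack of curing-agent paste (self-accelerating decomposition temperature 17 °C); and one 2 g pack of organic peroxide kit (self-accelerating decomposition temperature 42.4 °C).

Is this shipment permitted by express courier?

With self-accelerating decomposition temperature 44.7 °C (≤ 50 °C), the polymerization initiator falls in Class 4.1.
Curing-agent paste: self-accelerating decomposition temperature 17 °C ≤ 50 °C → Class 4.1 (Self-Reactive).
With self-accelerating decomposition temperature 42.4 °C (≤ 50 °C), the organic peroxide kit falls in Class 4.1.
Class 4.1 net quantity: (three 1 g packs = 3 g) + 3 g + 2 g = 8 g.
8 g ≤ 10 g (express courier limit, Class 4.1) — within limit.

Yes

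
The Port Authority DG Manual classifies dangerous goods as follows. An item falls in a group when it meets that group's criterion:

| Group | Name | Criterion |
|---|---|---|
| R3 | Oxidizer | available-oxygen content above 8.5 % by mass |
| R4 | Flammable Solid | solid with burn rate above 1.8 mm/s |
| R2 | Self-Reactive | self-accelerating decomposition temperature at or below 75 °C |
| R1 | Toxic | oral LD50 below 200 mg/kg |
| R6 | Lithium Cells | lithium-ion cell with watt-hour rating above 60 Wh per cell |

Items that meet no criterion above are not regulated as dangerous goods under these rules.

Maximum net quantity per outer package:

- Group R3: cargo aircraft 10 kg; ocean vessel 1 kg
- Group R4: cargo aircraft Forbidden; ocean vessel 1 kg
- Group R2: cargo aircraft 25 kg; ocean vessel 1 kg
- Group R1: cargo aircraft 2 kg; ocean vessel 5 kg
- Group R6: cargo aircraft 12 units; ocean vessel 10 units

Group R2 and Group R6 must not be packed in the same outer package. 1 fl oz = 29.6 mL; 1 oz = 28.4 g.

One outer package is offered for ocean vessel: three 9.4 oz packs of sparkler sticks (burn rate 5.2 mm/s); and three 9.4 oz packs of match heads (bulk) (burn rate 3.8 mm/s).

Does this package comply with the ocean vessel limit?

Burn rate 5.2 mm/s meets the Group R4 criterion (Flammable Solid), so the sparkler sticks are Group R4.
Match heads (bulk): burn rate 3.8 mm/s > 1.8 mm/s → Group R4 (Flammable Solid).
Total Group R4: (three 9.4 oz packs = 800.88 g) + (three 9.4 oz packs = 800.88 g) = 1601.76 g.
That exceeds the Group R4 ocean vessel limit of 1 kg.

No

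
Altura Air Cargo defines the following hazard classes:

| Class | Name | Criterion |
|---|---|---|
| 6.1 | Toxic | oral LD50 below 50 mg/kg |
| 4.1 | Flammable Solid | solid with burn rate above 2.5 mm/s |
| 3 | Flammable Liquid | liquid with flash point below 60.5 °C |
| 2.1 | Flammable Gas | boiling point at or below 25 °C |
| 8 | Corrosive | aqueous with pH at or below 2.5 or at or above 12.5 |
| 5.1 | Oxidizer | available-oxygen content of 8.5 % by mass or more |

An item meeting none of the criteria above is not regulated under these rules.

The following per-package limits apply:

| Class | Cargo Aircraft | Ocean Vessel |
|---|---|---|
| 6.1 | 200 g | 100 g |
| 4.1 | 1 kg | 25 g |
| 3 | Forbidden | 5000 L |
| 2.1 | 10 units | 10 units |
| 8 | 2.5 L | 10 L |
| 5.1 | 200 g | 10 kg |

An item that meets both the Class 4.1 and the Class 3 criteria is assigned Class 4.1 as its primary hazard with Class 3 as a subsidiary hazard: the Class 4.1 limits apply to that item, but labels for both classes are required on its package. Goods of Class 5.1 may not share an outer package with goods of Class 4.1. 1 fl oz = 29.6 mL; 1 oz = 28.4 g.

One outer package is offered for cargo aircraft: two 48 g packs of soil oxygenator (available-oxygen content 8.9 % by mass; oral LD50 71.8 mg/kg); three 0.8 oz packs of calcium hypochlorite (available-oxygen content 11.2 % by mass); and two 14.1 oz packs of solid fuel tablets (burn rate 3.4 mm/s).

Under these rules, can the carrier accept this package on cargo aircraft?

The soil oxygenator has available-oxygen content 8.9 % by mass, which is ≥ 8.5 % by mass, so it is Class 5.1 (Oxidizer).
With available-oxygen content 11.2 % by mass (≥ 8.5 % by mass), the calcium hypochlorite falls in Class 5.1.
With burn rate 3.4 mm/s (> 2.5 mm/s), the solid fuel tablets fall in Class 4.1.
Class 5.1 net quantity: (two 48 g packs = 96 g) + (three 0.8 oz packs = 68.16 g) = 164.16 g.
That is within the Class 5.1 cargo aircraft limit of 200 g.
Class 4.1 quantity: two 14.1 oz packs = 800.88 g.
800.88 g ≤ 1 kg (cargo aircraft limit, Class 4.1) — within limit.
Class 5.1 and Class 4.1 may not share an outer package.

No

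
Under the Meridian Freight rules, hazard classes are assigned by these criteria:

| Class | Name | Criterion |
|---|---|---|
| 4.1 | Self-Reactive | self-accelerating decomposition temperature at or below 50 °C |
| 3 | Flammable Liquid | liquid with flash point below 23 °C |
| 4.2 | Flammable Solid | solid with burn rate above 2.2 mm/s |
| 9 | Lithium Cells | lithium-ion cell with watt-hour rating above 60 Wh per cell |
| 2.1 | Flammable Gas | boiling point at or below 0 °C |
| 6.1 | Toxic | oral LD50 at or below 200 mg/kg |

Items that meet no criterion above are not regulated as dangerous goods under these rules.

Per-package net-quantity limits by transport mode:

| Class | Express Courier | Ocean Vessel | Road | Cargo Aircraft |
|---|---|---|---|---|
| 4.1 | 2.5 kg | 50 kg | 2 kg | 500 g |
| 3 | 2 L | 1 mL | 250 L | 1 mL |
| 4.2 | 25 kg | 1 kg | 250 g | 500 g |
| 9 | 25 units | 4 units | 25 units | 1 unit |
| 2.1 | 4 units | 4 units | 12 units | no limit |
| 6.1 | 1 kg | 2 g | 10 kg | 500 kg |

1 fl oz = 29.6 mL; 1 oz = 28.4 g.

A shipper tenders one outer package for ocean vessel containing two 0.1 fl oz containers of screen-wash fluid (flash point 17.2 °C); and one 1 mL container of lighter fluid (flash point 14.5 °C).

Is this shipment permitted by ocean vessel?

No

Screen-wash fluid: flash point 17.2 °C < 23 °C → Class 3 (Flammable Liquid).
With flash point 14.5 °C (< 23 °C), the lighter fluid falls in Class 3.
Total Class 3: (two 0.1 fl oz containers = 5.92 mL) + 1 mL = 6.92 mL.
6.92 mL exceeds the ocean vessel limit of 1 mL for Class 3.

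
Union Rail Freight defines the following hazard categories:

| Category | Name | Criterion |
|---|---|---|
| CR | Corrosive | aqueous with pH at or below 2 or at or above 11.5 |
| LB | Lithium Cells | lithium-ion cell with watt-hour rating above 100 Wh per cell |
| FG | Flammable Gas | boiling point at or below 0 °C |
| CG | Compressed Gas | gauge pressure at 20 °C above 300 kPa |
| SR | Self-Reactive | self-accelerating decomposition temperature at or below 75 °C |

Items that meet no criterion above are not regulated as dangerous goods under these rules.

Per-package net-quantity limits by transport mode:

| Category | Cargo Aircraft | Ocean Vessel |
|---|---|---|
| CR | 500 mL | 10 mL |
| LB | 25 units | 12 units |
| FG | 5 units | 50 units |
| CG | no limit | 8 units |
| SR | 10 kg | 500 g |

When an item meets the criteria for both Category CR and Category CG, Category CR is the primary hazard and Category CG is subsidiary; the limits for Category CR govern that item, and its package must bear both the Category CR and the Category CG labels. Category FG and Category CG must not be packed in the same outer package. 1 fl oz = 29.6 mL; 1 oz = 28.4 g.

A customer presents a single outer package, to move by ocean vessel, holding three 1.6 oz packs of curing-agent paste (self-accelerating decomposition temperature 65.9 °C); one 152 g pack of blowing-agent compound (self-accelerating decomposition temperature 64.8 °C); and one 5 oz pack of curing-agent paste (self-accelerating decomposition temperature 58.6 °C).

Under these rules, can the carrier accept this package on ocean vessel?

Yes

Self-accelerating decomposition temperature 65.9 °C meets the Category SR criterion (Self-Reactive), so the curing-agent paste is Category SR.
Blowing-agent compound: self-accelerating decomposition temperature 64.8 °C ≤ 75 °C → Category SR (Self-Reactive).
The curing-agent paste has self-accelerating decomposition temperature 58.6 °C, which is ≤ 75 °C, so it is Category SR (Self-Reactive).
Category SR net quantity: (three 1.6 oz packs = 136.32 g) + 152 g + (one 5 oz pack = 142 g) = 430.32 g.
That is within the Category SR ocean vessel limit of 500 g.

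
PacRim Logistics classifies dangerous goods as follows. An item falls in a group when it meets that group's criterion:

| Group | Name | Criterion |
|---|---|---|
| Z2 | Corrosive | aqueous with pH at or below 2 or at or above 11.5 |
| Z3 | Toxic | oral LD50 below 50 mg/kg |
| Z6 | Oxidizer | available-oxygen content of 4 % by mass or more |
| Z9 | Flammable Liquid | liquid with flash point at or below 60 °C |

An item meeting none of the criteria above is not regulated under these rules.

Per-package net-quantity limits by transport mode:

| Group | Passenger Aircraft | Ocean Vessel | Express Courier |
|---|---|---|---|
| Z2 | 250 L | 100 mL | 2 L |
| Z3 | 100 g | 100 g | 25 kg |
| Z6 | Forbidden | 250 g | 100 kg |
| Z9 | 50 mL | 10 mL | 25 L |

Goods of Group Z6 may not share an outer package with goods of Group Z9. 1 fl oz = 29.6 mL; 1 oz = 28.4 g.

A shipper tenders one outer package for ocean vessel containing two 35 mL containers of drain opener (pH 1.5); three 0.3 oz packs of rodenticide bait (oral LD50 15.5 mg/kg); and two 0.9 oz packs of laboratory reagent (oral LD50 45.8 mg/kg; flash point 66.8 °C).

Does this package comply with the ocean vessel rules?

With pH 1.5 (≤ 2), the drain opener falls in Group Z2.
Oral LD50 15.5 mg/kg meets the Group Z3 criterion (Toxic), so the rodenticide bait is Group Z3.
Oral LD50 45.8 mg/kg meets the Group Z3 criterion (Toxic), so the laboratory reagent is Group Z3.
Group Z3 net quantity: (three 0.3 oz packs = 25.56 g) + (two 0.9 oz packs = 51.12 g) = 76.68 g.
That is within the Group Z3 ocean vessel limit of 100 g.
Group Z2 quantity: two 35 mL containers = 70 mL.
That is within the Group Z2 ocean vessel limit of 100 mL.
The segregation rule (Group Z6 with Group Z9) does not apply to Group Z3 with Group Z2.
Every hazard group is within its ocean vessel limit and no segregation rule is violated.

Yes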